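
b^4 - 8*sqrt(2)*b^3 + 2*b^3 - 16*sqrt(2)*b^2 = b^2*(b + 2)*(b - 8*sqrt(2))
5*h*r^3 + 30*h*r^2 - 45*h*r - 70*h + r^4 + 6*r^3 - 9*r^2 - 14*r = (5*h + r)*(r - 2)*(r + 1)*(r + 7)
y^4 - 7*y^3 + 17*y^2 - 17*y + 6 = (y - 3)*(y - 2)*(y - 1)^2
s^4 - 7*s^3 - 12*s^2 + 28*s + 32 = (s - 8)*(s - 2)*(s + 1)*(s + 2)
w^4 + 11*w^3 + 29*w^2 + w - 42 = (w - 1)*(w + 2)*(w + 3)*(w + 7)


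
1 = 1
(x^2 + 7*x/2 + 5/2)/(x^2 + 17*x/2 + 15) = (x + 1)/(x + 6)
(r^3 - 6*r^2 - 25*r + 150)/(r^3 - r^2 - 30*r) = (r - 5)/r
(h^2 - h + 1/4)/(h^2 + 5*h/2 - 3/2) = (h - 1/2)/(h + 3)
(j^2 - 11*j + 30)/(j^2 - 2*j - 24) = (j - 5)/(j + 4)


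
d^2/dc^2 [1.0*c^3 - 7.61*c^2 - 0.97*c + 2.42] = 6.0*c - 15.22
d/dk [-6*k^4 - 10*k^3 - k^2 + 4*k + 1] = -24*k^3 - 30*k^2 - 2*k + 4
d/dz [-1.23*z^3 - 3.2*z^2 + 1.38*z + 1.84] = -3.69*z^2 - 6.4*z + 1.38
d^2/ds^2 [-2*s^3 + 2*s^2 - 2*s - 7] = 4 - 12*s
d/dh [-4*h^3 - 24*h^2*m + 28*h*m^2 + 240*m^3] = -12*h^2 - 48*h*m + 28*m^2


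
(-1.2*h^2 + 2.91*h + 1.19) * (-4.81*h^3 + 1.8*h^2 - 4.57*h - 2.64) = 5.772*h^5 - 16.1571*h^4 + 4.9981*h^3 - 7.9887*h^2 - 13.1207*h - 3.1416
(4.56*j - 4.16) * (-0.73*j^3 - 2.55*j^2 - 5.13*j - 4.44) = -3.3288*j^4 - 8.5912*j^3 - 12.7848*j^2 + 1.0944*j + 18.4704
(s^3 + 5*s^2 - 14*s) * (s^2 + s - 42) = s^5 + 6*s^4 - 51*s^3 - 224*s^2 + 588*s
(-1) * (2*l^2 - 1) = 1 - 2*l^2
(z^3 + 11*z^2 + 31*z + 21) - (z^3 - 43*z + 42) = 11*z^2 + 74*z - 21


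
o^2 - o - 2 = (o - 2)*(o + 1)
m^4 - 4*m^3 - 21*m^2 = m^2*(m - 7)*(m + 3)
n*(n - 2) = n^2 - 2*n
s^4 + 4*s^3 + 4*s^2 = s^2*(s + 2)^2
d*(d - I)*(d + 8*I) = d^3 + 7*I*d^2 + 8*d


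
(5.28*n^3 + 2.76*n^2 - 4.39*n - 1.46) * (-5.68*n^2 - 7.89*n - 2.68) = -29.9904*n^5 - 57.336*n^4 - 10.9916*n^3 + 35.5331*n^2 + 23.2846*n + 3.9128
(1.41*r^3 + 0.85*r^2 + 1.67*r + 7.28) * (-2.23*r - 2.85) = -3.1443*r^4 - 5.914*r^3 - 6.1466*r^2 - 20.9939*r - 20.748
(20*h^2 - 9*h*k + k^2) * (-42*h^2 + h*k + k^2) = -840*h^4 + 398*h^3*k - 31*h^2*k^2 - 8*h*k^3 + k^4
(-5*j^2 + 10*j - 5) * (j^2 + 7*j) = -5*j^4 - 25*j^3 + 65*j^2 - 35*j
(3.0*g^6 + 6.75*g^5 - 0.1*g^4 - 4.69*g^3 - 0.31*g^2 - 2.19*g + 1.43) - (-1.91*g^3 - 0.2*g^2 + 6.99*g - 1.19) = 3.0*g^6 + 6.75*g^5 - 0.1*g^4 - 2.78*g^3 - 0.11*g^2 - 9.18*g + 2.62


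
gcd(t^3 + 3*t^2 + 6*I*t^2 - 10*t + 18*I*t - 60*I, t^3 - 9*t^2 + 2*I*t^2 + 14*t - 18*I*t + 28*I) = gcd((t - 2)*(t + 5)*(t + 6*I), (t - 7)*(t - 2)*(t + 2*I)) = t - 2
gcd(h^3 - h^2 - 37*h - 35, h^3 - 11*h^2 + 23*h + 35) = h^2 - 6*h - 7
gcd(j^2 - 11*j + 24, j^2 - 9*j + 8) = j - 8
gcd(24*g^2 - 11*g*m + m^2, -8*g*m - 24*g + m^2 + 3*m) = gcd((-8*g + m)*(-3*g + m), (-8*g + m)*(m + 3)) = 8*g - m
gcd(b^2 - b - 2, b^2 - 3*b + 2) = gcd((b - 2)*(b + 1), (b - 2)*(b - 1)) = b - 2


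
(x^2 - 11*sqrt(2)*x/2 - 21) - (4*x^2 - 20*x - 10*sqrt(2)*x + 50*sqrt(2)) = -3*x^2 + 9*sqrt(2)*x/2 + 20*x - 50*sqrt(2) - 21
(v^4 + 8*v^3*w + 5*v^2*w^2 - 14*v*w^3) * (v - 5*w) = v^5 + 3*v^4*w - 35*v^3*w^2 - 39*v^2*w^3 + 70*v*w^4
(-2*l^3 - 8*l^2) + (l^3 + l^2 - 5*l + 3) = -l^3 - 7*l^2 - 5*l + 3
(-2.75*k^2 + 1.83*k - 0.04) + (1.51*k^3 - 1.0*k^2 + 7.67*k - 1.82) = 1.51*k^3 - 3.75*k^2 + 9.5*k - 1.86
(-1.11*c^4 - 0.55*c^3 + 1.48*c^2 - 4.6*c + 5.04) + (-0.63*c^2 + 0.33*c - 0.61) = -1.11*c^4 - 0.55*c^3 + 0.85*c^2 - 4.27*c + 4.43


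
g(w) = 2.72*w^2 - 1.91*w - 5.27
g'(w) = 5.44*w - 1.91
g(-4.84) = 67.69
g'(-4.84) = -28.24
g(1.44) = -2.38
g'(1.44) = 5.92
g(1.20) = -3.65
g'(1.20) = 4.62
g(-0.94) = -1.07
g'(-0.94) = -7.02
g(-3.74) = 39.92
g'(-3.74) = -22.26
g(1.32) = -3.05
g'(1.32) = 5.27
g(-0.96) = -0.93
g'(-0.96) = -7.13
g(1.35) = -2.89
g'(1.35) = 5.43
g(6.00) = 81.19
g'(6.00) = 30.73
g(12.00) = 363.49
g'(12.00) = 63.37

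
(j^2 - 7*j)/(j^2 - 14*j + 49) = j/(j - 7)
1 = 1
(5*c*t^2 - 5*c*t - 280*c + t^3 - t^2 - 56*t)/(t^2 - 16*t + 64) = (5*c*t + 35*c + t^2 + 7*t)/(t - 8)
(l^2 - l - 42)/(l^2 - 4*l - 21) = (l + 6)/(l + 3)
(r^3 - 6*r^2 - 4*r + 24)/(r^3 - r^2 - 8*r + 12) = (r^2 - 4*r - 12)/(r^2 + r - 6)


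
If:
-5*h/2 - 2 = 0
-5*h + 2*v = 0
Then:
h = -4/5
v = -2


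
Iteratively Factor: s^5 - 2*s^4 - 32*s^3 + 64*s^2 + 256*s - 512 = (s + 4)*(s^4 - 6*s^3 - 8*s^2 + 96*s - 128) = (s - 4)*(s + 4)*(s^3 - 2*s^2 - 16*s + 32) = (s - 4)*(s + 4)^2*(s^2 - 6*s + 8) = (s - 4)^2*(s + 4)^2*(s - 2)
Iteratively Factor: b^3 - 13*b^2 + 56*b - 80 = (b - 5)*(b^2 - 8*b + 16) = (b - 5)*(b - 4)*(b - 4)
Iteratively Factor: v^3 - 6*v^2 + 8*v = (v - 4)*(v^2 - 2*v) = v*(v - 4)*(v - 2)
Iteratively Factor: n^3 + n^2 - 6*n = (n + 3)*(n^2 - 2*n) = (n - 2)*(n + 3)*(n)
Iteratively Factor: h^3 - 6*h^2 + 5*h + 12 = (h - 3)*(h^2 - 3*h - 4) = (h - 3)*(h + 1)*(h - 4)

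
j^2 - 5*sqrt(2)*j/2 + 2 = (j - 2*sqrt(2))*(j - sqrt(2)/2)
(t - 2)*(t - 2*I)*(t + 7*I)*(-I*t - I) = -I*t^4 + 5*t^3 + I*t^3 - 5*t^2 - 12*I*t^2 - 10*t + 14*I*t + 28*I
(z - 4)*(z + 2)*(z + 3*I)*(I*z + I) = I*z^4 - 3*z^3 - I*z^3 + 3*z^2 - 10*I*z^2 + 30*z - 8*I*z + 24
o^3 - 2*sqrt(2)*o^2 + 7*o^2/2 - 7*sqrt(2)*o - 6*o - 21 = (o + 7/2)*(o - 3*sqrt(2))*(o + sqrt(2))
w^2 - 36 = (w - 6)*(w + 6)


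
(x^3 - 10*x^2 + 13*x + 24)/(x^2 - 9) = (x^2 - 7*x - 8)/(x + 3)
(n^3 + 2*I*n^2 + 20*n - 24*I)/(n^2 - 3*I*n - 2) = (n^2 + 4*I*n + 12)/(n - I)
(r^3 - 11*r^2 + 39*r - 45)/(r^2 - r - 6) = (r^2 - 8*r + 15)/(r + 2)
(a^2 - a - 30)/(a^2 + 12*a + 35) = (a - 6)/(a + 7)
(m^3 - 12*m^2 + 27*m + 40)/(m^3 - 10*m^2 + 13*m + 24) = (m - 5)/(m - 3)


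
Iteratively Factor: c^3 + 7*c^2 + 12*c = (c)*(c^2 + 7*c + 12) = c*(c + 4)*(c + 3)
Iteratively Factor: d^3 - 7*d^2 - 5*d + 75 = (d - 5)*(d^2 - 2*d - 15) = (d - 5)*(d + 3)*(d - 5)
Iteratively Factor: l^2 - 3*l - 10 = (l + 2)*(l - 5)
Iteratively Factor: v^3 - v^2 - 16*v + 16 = (v - 1)*(v^2 - 16) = (v - 4)*(v - 1)*(v + 4)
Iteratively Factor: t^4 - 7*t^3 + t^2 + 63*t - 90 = (t - 2)*(t^3 - 5*t^2 - 9*t + 45) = (t - 2)*(t + 3)*(t^2 - 8*t + 15) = (t - 3)*(t - 2)*(t + 3)*(t - 5)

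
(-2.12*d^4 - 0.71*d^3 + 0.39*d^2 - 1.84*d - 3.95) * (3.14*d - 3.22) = -6.6568*d^5 + 4.597*d^4 + 3.5108*d^3 - 7.0334*d^2 - 6.4782*d + 12.719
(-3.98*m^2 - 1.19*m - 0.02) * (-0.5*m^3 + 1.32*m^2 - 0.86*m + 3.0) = 1.99*m^5 - 4.6586*m^4 + 1.862*m^3 - 10.943*m^2 - 3.5528*m - 0.06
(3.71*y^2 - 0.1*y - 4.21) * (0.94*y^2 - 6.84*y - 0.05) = 3.4874*y^4 - 25.4704*y^3 - 3.4589*y^2 + 28.8014*y + 0.2105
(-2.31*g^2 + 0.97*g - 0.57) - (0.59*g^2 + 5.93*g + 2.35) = -2.9*g^2 - 4.96*g - 2.92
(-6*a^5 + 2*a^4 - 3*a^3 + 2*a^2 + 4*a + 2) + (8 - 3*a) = -6*a^5 + 2*a^4 - 3*a^3 + 2*a^2 + a + 10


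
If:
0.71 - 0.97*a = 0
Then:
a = 0.73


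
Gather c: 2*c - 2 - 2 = 2*c - 4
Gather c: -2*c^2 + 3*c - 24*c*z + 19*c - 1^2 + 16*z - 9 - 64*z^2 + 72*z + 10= -2*c^2 + c*(22 - 24*z) - 64*z^2 + 88*z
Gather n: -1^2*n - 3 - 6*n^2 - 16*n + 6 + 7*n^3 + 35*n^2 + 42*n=7*n^3 + 29*n^2 + 25*n + 3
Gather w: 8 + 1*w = w + 8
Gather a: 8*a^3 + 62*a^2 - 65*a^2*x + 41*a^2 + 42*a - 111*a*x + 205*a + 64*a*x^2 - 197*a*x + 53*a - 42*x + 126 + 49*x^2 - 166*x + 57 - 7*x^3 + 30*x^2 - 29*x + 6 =8*a^3 + a^2*(103 - 65*x) + a*(64*x^2 - 308*x + 300) - 7*x^3 + 79*x^2 - 237*x + 189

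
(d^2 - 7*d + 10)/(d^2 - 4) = (d - 5)/(d + 2)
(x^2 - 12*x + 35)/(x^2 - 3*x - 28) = (x - 5)/(x + 4)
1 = 1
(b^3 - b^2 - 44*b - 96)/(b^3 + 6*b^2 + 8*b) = (b^2 - 5*b - 24)/(b*(b + 2))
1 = 1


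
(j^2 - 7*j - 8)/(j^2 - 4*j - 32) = (j + 1)/(j + 4)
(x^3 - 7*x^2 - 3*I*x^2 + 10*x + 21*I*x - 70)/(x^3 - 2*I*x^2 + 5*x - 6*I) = (x^2 - x*(7 + 5*I) + 35*I)/(x^2 - 4*I*x - 3)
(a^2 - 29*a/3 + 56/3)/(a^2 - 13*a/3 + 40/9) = 3*(a - 7)/(3*a - 5)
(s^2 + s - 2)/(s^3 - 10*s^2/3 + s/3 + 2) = 3*(s + 2)/(3*s^2 - 7*s - 6)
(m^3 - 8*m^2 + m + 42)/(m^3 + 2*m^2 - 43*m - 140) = (m^2 - m - 6)/(m^2 + 9*m + 20)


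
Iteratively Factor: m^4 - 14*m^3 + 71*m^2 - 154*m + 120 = (m - 2)*(m^3 - 12*m^2 + 47*m - 60) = (m - 5)*(m - 2)*(m^2 - 7*m + 12) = (m - 5)*(m - 3)*(m - 2)*(m - 4)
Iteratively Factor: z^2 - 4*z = (z)*(z - 4)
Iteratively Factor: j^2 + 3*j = (j)*(j + 3)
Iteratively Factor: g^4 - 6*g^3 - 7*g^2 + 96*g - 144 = (g + 4)*(g^3 - 10*g^2 + 33*g - 36) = (g - 4)*(g + 4)*(g^2 - 6*g + 9) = (g - 4)*(g - 3)*(g + 4)*(g - 3)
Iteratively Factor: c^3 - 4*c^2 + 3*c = (c - 1)*(c^2 - 3*c) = (c - 3)*(c - 1)*(c)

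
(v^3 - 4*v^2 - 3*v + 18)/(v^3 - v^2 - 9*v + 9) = (v^2 - v - 6)/(v^2 + 2*v - 3)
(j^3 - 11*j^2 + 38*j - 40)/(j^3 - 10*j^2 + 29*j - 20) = (j - 2)/(j - 1)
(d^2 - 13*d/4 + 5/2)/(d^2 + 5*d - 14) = (d - 5/4)/(d + 7)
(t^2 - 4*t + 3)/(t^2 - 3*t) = (t - 1)/t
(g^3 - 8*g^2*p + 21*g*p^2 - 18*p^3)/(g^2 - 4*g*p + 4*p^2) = (-g^2 + 6*g*p - 9*p^2)/(-g + 2*p)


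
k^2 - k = k*(k - 1)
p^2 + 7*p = p*(p + 7)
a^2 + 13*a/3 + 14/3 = (a + 2)*(a + 7/3)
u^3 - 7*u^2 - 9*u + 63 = (u - 7)*(u - 3)*(u + 3)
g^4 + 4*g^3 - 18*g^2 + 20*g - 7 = (g - 1)^3*(g + 7)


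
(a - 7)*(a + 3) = a^2 - 4*a - 21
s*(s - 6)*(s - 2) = s^3 - 8*s^2 + 12*s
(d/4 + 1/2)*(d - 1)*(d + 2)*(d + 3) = d^4/4 + 3*d^3/2 + 9*d^2/4 - d - 3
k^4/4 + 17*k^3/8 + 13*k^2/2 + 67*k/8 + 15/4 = (k/4 + 1/4)*(k + 2)*(k + 5/2)*(k + 3)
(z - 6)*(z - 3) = z^2 - 9*z + 18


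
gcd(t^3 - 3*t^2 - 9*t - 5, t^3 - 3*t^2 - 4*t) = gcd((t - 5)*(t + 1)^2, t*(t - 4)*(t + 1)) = t + 1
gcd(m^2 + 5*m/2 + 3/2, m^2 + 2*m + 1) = m + 1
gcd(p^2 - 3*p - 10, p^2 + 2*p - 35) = p - 5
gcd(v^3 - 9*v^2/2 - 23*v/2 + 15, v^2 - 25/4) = v + 5/2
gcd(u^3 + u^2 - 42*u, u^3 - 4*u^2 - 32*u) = u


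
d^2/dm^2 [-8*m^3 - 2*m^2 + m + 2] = -48*m - 4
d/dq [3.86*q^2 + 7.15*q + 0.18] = 7.72*q + 7.15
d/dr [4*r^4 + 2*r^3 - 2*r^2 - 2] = 2*r*(8*r^2 + 3*r - 2)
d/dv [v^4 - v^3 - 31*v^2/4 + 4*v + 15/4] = 4*v^3 - 3*v^2 - 31*v/2 + 4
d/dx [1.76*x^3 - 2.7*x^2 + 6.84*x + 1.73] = 5.28*x^2 - 5.4*x + 6.84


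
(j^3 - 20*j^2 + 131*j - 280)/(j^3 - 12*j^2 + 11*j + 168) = (j - 5)/(j + 3)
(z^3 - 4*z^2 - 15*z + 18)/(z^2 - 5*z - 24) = (z^2 - 7*z + 6)/(z - 8)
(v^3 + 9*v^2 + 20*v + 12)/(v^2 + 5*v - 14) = (v^3 + 9*v^2 + 20*v + 12)/(v^2 + 5*v - 14)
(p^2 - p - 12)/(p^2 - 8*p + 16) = (p + 3)/(p - 4)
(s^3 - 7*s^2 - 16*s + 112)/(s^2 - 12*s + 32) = (s^2 - 3*s - 28)/(s - 8)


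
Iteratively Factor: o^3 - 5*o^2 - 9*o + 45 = (o - 3)*(o^2 - 2*o - 15) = (o - 3)*(o + 3)*(o - 5)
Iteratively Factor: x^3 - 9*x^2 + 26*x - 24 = (x - 3)*(x^2 - 6*x + 8) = (x - 4)*(x - 3)*(x - 2)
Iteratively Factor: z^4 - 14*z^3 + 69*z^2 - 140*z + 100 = (z - 5)*(z^3 - 9*z^2 + 24*z - 20) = (z - 5)*(z - 2)*(z^2 - 7*z + 10) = (z - 5)*(z - 2)^2*(z - 5)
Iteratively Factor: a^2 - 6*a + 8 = (a - 4)*(a - 2)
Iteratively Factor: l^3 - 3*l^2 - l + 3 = (l + 1)*(l^2 - 4*l + 3) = (l - 1)*(l + 1)*(l - 3)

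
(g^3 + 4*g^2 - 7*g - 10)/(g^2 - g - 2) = g + 5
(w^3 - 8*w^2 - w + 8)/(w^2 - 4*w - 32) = (w^2 - 1)/(w + 4)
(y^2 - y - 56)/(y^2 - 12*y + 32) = (y + 7)/(y - 4)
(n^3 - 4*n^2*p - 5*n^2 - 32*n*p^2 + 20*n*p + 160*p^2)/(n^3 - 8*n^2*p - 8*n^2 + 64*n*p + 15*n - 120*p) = (n + 4*p)/(n - 3)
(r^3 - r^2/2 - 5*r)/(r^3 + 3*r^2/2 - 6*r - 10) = r/(r + 2)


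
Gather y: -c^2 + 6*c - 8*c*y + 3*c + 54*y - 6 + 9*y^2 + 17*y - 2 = -c^2 + 9*c + 9*y^2 + y*(71 - 8*c) - 8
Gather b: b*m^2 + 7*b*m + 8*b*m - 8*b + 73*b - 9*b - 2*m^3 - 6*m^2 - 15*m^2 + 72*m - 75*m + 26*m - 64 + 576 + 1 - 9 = b*(m^2 + 15*m + 56) - 2*m^3 - 21*m^2 + 23*m + 504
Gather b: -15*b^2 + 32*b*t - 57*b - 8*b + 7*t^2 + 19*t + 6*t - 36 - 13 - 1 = -15*b^2 + b*(32*t - 65) + 7*t^2 + 25*t - 50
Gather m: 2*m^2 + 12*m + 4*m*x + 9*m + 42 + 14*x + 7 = 2*m^2 + m*(4*x + 21) + 14*x + 49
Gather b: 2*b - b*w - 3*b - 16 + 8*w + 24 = b*(-w - 1) + 8*w + 8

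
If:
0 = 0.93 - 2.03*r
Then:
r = 0.46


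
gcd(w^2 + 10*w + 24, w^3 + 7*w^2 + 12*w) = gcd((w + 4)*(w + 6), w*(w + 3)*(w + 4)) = w + 4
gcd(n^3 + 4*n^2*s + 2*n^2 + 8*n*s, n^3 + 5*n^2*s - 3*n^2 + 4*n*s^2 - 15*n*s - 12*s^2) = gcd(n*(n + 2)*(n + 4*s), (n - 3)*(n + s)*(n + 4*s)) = n + 4*s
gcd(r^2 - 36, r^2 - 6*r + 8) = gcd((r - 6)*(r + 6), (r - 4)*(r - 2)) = 1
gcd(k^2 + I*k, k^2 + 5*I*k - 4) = k + I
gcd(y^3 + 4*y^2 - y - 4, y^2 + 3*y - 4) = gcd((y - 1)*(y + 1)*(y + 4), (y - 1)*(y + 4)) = y^2 + 3*y - 4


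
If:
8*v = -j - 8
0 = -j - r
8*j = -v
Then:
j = 8/63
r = -8/63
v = -64/63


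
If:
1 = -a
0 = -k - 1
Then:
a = -1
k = -1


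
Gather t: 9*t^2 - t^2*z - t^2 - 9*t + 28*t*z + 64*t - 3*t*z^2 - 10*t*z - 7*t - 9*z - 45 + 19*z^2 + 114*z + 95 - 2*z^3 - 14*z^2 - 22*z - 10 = t^2*(8 - z) + t*(-3*z^2 + 18*z + 48) - 2*z^3 + 5*z^2 + 83*z + 40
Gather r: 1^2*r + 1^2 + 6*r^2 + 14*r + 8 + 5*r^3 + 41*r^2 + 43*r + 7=5*r^3 + 47*r^2 + 58*r + 16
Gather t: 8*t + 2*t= 10*t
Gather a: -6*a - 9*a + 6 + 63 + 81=150 - 15*a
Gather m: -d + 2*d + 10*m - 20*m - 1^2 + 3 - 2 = d - 10*m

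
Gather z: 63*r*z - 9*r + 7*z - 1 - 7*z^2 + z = -9*r - 7*z^2 + z*(63*r + 8) - 1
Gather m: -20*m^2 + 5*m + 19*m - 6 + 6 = -20*m^2 + 24*m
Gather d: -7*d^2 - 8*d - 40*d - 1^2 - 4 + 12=-7*d^2 - 48*d + 7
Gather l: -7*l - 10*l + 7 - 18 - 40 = -17*l - 51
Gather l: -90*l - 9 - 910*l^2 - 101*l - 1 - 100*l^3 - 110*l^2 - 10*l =-100*l^3 - 1020*l^2 - 201*l - 10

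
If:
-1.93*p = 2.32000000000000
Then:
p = -1.20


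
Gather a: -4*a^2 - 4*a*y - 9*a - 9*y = -4*a^2 + a*(-4*y - 9) - 9*y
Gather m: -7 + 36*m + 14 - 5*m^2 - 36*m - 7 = -5*m^2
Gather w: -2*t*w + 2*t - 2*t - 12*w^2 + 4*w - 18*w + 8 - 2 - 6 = -12*w^2 + w*(-2*t - 14)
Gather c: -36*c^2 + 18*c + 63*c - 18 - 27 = -36*c^2 + 81*c - 45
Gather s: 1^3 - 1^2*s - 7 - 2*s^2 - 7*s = -2*s^2 - 8*s - 6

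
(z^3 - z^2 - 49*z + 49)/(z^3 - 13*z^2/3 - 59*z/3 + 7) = 3*(z^2 + 6*z - 7)/(3*z^2 + 8*z - 3)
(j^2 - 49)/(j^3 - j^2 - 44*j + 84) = (j - 7)/(j^2 - 8*j + 12)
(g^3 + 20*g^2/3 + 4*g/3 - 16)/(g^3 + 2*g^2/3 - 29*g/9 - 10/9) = 3*(3*g^2 + 14*g - 24)/(9*g^2 - 12*g - 5)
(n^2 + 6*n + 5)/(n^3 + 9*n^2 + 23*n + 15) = 1/(n + 3)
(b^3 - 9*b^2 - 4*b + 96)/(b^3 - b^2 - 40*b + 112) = (b^2 - 5*b - 24)/(b^2 + 3*b - 28)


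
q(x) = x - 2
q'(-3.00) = 1.00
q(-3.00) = -5.00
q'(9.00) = 1.00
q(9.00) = 7.00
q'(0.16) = 1.00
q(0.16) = -1.84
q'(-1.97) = 1.00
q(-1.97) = -3.97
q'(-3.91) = 1.00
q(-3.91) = -5.91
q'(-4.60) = 1.00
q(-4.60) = -6.60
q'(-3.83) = 1.00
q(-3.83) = -5.83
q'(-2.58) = 1.00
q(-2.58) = -4.58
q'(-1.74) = 1.00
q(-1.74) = -3.74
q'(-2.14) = 1.00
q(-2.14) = -4.14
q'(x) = 1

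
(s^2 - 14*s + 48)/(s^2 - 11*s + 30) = (s - 8)/(s - 5)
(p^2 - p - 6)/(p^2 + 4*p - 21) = (p + 2)/(p + 7)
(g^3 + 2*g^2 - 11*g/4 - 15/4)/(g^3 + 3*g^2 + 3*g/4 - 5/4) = (2*g - 3)/(2*g - 1)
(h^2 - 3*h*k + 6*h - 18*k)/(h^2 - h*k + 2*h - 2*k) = (h^2 - 3*h*k + 6*h - 18*k)/(h^2 - h*k + 2*h - 2*k)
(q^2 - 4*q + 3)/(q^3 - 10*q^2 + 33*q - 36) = (q - 1)/(q^2 - 7*q + 12)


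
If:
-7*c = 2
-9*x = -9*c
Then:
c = -2/7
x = -2/7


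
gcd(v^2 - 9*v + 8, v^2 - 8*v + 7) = v - 1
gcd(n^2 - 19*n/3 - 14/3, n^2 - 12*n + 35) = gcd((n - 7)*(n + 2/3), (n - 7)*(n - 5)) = n - 7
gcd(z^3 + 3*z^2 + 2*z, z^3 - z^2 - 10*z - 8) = z^2 + 3*z + 2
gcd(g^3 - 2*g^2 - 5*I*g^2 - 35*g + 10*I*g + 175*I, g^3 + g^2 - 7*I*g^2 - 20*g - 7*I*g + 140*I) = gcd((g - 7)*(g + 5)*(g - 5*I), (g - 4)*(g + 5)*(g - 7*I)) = g + 5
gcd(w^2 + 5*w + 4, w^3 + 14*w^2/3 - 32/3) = w + 4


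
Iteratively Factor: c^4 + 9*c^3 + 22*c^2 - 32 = (c + 4)*(c^3 + 5*c^2 + 2*c - 8) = (c + 2)*(c + 4)*(c^2 + 3*c - 4) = (c + 2)*(c + 4)^2*(c - 1)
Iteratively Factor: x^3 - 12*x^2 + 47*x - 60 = (x - 3)*(x^2 - 9*x + 20) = (x - 4)*(x - 3)*(x - 5)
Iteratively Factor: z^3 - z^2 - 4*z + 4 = (z + 2)*(z^2 - 3*z + 2) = (z - 1)*(z + 2)*(z - 2)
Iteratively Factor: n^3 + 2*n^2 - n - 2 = (n + 2)*(n^2 - 1) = (n + 1)*(n + 2)*(n - 1)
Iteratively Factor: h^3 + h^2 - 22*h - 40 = (h + 4)*(h^2 - 3*h - 10) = (h - 5)*(h + 4)*(h + 2)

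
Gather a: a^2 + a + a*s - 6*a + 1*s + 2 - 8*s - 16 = a^2 + a*(s - 5) - 7*s - 14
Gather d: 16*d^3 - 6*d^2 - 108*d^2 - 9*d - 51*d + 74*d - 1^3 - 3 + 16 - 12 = 16*d^3 - 114*d^2 + 14*d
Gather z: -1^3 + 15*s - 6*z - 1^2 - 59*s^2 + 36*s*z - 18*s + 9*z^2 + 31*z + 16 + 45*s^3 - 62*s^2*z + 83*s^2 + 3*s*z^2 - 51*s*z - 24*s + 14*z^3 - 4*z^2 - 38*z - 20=45*s^3 + 24*s^2 - 27*s + 14*z^3 + z^2*(3*s + 5) + z*(-62*s^2 - 15*s - 13) - 6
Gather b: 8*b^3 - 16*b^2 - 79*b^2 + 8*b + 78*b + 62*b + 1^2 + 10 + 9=8*b^3 - 95*b^2 + 148*b + 20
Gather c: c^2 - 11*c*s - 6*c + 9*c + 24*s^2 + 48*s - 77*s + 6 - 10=c^2 + c*(3 - 11*s) + 24*s^2 - 29*s - 4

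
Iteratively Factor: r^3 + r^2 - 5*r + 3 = (r - 1)*(r^2 + 2*r - 3) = (r - 1)*(r + 3)*(r - 1)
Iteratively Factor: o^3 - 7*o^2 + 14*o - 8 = (o - 2)*(o^2 - 5*o + 4) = (o - 4)*(o - 2)*(o - 1)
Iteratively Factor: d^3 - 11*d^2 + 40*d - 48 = (d - 3)*(d^2 - 8*d + 16) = (d - 4)*(d - 3)*(d - 4)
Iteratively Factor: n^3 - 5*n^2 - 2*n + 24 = (n + 2)*(n^2 - 7*n + 12) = (n - 3)*(n + 2)*(n - 4)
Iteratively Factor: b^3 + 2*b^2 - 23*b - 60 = (b - 5)*(b^2 + 7*b + 12) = (b - 5)*(b + 3)*(b + 4)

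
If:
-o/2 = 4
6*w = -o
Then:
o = -8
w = 4/3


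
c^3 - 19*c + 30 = (c - 3)*(c - 2)*(c + 5)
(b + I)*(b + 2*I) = b^2 + 3*I*b - 2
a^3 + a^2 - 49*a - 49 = (a - 7)*(a + 1)*(a + 7)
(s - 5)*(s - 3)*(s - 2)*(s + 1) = s^4 - 9*s^3 + 21*s^2 + s - 30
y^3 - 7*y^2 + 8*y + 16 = (y - 4)^2*(y + 1)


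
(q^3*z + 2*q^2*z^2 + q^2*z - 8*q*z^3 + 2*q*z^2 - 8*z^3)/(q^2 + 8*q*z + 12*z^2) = z*(q^3 + 2*q^2*z + q^2 - 8*q*z^2 + 2*q*z - 8*z^2)/(q^2 + 8*q*z + 12*z^2)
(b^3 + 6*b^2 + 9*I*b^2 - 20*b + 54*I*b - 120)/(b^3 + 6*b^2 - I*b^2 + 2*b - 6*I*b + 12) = (b^2 + 9*I*b - 20)/(b^2 - I*b + 2)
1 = 1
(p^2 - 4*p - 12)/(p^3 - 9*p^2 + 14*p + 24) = (p + 2)/(p^2 - 3*p - 4)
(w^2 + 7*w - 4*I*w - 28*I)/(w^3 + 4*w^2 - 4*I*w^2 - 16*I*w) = (w + 7)/(w*(w + 4))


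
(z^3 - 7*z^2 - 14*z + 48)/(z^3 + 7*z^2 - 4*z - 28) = (z^2 - 5*z - 24)/(z^2 + 9*z + 14)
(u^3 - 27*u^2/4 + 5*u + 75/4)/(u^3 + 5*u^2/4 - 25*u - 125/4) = (u - 3)/(u + 5)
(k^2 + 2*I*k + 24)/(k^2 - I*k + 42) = (k - 4*I)/(k - 7*I)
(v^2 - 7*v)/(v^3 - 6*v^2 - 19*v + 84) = v/(v^2 + v - 12)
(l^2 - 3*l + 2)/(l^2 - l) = (l - 2)/l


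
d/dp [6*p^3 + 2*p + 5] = 18*p^2 + 2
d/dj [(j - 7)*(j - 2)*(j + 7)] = 3*j^2 - 4*j - 49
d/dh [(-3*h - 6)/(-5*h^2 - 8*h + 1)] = 3*(5*h^2 + 8*h - 2*(h + 2)*(5*h + 4) - 1)/(5*h^2 + 8*h - 1)^2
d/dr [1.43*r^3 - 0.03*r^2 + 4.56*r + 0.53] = 4.29*r^2 - 0.06*r + 4.56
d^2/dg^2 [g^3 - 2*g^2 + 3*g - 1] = 6*g - 4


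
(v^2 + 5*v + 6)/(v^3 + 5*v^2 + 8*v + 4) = (v + 3)/(v^2 + 3*v + 2)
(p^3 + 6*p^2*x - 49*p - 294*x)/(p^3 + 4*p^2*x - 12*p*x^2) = (49 - p^2)/(p*(-p + 2*x))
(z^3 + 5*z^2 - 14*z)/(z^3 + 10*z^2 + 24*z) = (z^2 + 5*z - 14)/(z^2 + 10*z + 24)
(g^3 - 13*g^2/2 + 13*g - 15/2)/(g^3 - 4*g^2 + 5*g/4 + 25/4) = 2*(g^2 - 4*g + 3)/(2*g^2 - 3*g - 5)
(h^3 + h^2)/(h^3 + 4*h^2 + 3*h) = h/(h + 3)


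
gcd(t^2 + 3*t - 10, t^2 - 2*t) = t - 2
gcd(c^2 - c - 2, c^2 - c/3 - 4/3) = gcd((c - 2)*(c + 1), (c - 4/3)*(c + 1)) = c + 1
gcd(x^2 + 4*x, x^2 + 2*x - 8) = x + 4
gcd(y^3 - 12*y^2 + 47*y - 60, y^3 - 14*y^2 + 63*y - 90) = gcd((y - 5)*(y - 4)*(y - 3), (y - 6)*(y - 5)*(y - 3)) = y^2 - 8*y + 15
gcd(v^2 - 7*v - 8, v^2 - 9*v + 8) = v - 8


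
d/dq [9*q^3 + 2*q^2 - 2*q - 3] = 27*q^2 + 4*q - 2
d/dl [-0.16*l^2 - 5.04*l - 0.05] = -0.32*l - 5.04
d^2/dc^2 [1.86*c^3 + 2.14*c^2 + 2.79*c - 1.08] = 11.16*c + 4.28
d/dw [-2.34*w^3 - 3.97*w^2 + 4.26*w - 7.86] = -7.02*w^2 - 7.94*w + 4.26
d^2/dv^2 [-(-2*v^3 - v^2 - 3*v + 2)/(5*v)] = 4/5 - 4/(5*v^3)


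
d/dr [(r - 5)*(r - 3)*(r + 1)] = 3*r^2 - 14*r + 7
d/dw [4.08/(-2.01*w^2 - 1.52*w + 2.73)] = (16.4016*w + 6.2016)/(2.01*w^2 + 1.52*w - 2.73)^2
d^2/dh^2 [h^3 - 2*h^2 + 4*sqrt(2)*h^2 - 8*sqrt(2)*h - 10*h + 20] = 6*h - 4 + 8*sqrt(2)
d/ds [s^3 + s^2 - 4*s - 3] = 3*s^2 + 2*s - 4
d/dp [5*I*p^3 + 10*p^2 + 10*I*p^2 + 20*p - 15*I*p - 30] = 15*I*p^2 + 20*p*(1 + I) + 20 - 15*I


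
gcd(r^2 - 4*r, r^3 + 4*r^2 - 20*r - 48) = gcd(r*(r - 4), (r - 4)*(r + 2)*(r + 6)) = r - 4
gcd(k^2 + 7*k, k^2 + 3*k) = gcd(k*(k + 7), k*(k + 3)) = k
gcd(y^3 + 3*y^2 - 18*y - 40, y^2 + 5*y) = y + 5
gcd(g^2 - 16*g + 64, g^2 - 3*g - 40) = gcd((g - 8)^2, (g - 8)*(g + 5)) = g - 8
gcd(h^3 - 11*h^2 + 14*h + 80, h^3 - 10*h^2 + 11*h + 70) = h^2 - 3*h - 10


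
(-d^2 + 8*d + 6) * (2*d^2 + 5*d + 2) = -2*d^4 + 11*d^3 + 50*d^2 + 46*d + 12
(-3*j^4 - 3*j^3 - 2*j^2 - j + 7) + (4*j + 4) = -3*j^4 - 3*j^3 - 2*j^2 + 3*j + 11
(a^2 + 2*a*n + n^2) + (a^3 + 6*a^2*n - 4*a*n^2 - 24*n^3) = a^3 + 6*a^2*n + a^2 - 4*a*n^2 + 2*a*n - 24*n^3 + n^2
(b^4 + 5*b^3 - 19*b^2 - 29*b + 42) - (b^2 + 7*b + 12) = b^4 + 5*b^3 - 20*b^2 - 36*b + 30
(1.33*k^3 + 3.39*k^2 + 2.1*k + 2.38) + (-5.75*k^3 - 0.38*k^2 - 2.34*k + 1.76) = -4.42*k^3 + 3.01*k^2 - 0.24*k + 4.14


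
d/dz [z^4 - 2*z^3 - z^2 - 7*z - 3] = 4*z^3 - 6*z^2 - 2*z - 7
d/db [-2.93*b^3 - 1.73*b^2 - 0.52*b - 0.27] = -8.79*b^2 - 3.46*b - 0.52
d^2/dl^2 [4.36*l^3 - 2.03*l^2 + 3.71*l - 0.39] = 26.16*l - 4.06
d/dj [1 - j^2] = -2*j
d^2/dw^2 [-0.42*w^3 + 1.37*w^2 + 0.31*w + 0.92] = 2.74 - 2.52*w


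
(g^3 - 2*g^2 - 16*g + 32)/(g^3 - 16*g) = (g - 2)/g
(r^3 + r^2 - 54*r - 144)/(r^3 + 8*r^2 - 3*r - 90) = (r^2 - 5*r - 24)/(r^2 + 2*r - 15)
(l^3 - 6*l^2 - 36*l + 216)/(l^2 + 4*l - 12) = (l^2 - 12*l + 36)/(l - 2)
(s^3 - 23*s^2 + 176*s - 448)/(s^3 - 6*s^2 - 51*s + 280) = (s^2 - 15*s + 56)/(s^2 + 2*s - 35)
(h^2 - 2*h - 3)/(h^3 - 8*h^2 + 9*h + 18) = 1/(h - 6)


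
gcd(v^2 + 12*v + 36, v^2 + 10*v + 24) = v + 6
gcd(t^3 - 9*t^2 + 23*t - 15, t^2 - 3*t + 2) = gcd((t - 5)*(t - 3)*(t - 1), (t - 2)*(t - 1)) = t - 1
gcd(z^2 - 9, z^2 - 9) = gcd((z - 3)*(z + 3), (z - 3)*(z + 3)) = z^2 - 9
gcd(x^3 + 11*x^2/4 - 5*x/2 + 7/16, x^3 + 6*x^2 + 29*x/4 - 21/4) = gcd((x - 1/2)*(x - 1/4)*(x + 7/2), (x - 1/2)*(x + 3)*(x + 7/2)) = x^2 + 3*x - 7/4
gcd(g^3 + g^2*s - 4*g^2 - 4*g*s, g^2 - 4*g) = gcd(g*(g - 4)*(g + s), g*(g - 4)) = g^2 - 4*g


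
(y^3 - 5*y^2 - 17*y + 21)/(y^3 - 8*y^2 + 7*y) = (y + 3)/y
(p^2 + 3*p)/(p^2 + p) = (p + 3)/(p + 1)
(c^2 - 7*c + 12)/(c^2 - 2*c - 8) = (c - 3)/(c + 2)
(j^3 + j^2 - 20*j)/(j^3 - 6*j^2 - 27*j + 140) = j/(j - 7)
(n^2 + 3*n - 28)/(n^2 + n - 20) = (n + 7)/(n + 5)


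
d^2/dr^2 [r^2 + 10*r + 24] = 2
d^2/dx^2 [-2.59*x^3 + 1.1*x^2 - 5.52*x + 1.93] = 2.2 - 15.54*x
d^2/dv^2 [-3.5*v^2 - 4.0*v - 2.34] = -7.00000000000000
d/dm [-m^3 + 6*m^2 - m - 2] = -3*m^2 + 12*m - 1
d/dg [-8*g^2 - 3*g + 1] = -16*g - 3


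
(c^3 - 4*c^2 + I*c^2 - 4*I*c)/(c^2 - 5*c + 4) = c*(c + I)/(c - 1)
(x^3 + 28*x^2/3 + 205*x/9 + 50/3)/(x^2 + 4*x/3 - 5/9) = (3*x^2 + 23*x + 30)/(3*x - 1)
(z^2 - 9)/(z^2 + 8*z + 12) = (z^2 - 9)/(z^2 + 8*z + 12)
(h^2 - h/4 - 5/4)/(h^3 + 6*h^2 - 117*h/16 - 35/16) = 4*(h + 1)/(4*h^2 + 29*h + 7)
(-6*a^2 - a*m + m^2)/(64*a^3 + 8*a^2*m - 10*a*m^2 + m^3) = (-3*a + m)/(32*a^2 - 12*a*m + m^2)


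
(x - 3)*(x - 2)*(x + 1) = x^3 - 4*x^2 + x + 6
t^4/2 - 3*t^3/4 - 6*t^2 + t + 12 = (t/2 + 1)*(t - 4)*(t - 3/2)*(t + 2)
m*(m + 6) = m^2 + 6*m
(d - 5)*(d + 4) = d^2 - d - 20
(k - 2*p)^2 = k^2 - 4*k*p + 4*p^2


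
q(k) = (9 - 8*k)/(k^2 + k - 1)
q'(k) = (9 - 8*k)*(-2*k - 1)/(k^2 + k - 1)^2 - 8/(k^2 + k - 1) = (8*k^2 - 18*k - 1)/(k^4 + 2*k^3 - k^2 - 2*k + 1)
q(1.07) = 0.36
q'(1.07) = -7.52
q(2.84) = -1.39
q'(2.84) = 0.13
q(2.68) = -1.40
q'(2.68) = 0.10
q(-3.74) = 4.21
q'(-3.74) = 2.08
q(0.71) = 15.51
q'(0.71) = -212.64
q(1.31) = -0.73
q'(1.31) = -2.64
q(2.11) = -1.42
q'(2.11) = -0.11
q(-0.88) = -14.51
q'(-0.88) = 17.21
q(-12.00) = 0.80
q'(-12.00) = 0.08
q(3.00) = -1.36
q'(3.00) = 0.14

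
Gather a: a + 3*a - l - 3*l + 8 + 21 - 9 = 4*a - 4*l + 20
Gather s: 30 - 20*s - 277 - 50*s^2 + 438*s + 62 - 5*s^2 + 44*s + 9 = -55*s^2 + 462*s - 176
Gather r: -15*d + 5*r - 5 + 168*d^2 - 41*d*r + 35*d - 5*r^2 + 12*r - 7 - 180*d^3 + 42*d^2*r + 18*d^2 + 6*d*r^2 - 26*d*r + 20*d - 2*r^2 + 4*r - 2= -180*d^3 + 186*d^2 + 40*d + r^2*(6*d - 7) + r*(42*d^2 - 67*d + 21) - 14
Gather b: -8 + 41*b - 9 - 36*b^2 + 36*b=-36*b^2 + 77*b - 17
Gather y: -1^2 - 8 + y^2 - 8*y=y^2 - 8*y - 9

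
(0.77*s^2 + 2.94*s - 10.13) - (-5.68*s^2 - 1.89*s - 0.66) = 6.45*s^2 + 4.83*s - 9.47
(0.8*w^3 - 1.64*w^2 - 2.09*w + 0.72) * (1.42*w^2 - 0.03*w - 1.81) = 1.136*w^5 - 2.3528*w^4 - 4.3666*w^3 + 4.0535*w^2 + 3.7613*w - 1.3032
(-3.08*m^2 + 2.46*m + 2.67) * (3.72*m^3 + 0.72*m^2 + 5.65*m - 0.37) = -11.4576*m^5 + 6.9336*m^4 - 5.6984*m^3 + 16.961*m^2 + 14.1753*m - 0.9879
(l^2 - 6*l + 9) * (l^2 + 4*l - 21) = l^4 - 2*l^3 - 36*l^2 + 162*l - 189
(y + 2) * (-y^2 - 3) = -y^3 - 2*y^2 - 3*y - 6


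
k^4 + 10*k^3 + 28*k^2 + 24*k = k*(k + 2)^2*(k + 6)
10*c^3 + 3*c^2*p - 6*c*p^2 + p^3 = (-5*c + p)*(-2*c + p)*(c + p)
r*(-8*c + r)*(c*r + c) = -8*c^2*r^2 - 8*c^2*r + c*r^3 + c*r^2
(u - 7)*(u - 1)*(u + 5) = u^3 - 3*u^2 - 33*u + 35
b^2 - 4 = (b - 2)*(b + 2)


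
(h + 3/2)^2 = h^2 + 3*h + 9/4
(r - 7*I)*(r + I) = r^2 - 6*I*r + 7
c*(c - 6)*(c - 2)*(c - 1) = c^4 - 9*c^3 + 20*c^2 - 12*c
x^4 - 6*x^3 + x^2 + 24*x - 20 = (x - 5)*(x - 2)*(x - 1)*(x + 2)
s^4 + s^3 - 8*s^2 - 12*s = s*(s - 3)*(s + 2)^2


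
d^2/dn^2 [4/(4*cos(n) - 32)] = (sin(n)^2 - 8*cos(n) + 1)/(cos(n) - 8)^3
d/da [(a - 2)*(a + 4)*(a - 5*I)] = 3*a^2 + a*(4 - 10*I) - 8 - 10*I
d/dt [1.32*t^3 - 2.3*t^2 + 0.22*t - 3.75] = 3.96*t^2 - 4.6*t + 0.22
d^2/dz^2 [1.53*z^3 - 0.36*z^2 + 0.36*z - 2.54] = 9.18*z - 0.72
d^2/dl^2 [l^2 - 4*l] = 2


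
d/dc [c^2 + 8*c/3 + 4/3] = 2*c + 8/3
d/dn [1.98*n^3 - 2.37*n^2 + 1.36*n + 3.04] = 5.94*n^2 - 4.74*n + 1.36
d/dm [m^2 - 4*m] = 2*m - 4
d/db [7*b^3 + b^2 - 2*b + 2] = 21*b^2 + 2*b - 2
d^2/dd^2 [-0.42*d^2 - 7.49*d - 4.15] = -0.840000000000000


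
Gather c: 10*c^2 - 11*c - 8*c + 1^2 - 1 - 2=10*c^2 - 19*c - 2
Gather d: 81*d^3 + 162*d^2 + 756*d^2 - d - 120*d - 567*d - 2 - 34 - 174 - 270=81*d^3 + 918*d^2 - 688*d - 480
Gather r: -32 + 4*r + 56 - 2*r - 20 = 2*r + 4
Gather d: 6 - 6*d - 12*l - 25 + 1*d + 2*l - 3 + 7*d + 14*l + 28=2*d + 4*l + 6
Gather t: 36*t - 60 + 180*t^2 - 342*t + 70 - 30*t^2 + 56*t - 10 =150*t^2 - 250*t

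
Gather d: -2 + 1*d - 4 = d - 6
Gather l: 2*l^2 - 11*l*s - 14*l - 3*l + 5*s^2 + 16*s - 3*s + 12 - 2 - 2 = 2*l^2 + l*(-11*s - 17) + 5*s^2 + 13*s + 8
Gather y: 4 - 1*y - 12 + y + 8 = 0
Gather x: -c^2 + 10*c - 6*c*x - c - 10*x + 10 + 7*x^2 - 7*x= -c^2 + 9*c + 7*x^2 + x*(-6*c - 17) + 10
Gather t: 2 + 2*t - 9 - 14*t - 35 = -12*t - 42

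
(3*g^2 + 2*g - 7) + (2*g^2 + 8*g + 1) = 5*g^2 + 10*g - 6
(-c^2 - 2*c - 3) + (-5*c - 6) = -c^2 - 7*c - 9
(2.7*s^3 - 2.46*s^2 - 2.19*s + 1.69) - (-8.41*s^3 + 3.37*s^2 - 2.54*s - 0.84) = 11.11*s^3 - 5.83*s^2 + 0.35*s + 2.53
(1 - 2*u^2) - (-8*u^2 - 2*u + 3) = 6*u^2 + 2*u - 2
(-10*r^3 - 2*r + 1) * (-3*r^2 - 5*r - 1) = 30*r^5 + 50*r^4 + 16*r^3 + 7*r^2 - 3*r - 1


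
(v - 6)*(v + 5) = v^2 - v - 30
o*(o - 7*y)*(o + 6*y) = o^3 - o^2*y - 42*o*y^2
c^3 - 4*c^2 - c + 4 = (c - 4)*(c - 1)*(c + 1)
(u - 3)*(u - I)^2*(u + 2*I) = u^4 - 3*u^3 + 3*u^2 - 9*u - 2*I*u + 6*I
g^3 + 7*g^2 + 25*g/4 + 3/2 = (g + 1/2)^2*(g + 6)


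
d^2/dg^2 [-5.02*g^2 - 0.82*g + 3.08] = -10.0400000000000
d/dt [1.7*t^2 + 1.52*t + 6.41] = 3.4*t + 1.52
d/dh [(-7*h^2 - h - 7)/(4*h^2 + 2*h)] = (-5*h^2 + 28*h + 7)/(2*h^2*(4*h^2 + 4*h + 1))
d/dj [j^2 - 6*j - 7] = 2*j - 6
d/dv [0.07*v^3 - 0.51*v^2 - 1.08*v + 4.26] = 0.21*v^2 - 1.02*v - 1.08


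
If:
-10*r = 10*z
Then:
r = -z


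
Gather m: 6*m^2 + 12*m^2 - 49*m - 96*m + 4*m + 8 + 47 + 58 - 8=18*m^2 - 141*m + 105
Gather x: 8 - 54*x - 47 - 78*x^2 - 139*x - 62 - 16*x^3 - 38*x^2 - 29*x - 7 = -16*x^3 - 116*x^2 - 222*x - 108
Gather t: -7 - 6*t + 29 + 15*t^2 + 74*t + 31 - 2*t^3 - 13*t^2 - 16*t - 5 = -2*t^3 + 2*t^2 + 52*t + 48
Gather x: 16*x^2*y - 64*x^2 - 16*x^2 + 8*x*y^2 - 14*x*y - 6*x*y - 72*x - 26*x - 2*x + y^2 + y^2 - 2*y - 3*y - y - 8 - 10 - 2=x^2*(16*y - 80) + x*(8*y^2 - 20*y - 100) + 2*y^2 - 6*y - 20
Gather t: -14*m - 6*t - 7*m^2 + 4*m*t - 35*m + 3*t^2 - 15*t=-7*m^2 - 49*m + 3*t^2 + t*(4*m - 21)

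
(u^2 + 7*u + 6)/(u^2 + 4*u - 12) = (u + 1)/(u - 2)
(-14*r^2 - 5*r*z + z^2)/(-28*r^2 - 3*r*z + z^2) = (2*r + z)/(4*r + z)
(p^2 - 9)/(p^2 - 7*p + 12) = (p + 3)/(p - 4)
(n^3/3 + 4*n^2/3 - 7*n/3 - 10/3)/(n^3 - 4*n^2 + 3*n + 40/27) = 9*(n^3 + 4*n^2 - 7*n - 10)/(27*n^3 - 108*n^2 + 81*n + 40)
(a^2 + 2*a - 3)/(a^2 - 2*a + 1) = (a + 3)/(a - 1)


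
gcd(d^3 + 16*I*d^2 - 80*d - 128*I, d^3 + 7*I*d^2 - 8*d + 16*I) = d^2 + 8*I*d - 16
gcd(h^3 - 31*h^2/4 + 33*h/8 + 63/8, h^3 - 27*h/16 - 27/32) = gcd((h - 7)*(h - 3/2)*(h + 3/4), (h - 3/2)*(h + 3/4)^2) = h^2 - 3*h/4 - 9/8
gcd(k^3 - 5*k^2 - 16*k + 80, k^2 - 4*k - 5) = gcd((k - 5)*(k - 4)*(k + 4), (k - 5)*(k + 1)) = k - 5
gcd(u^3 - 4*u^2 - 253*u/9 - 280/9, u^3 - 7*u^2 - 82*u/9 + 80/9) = u^2 - 19*u/3 - 40/3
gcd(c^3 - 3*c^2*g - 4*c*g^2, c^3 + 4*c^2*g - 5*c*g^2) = c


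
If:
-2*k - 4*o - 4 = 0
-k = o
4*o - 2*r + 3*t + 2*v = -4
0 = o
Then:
No Solution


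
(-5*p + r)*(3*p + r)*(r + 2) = -15*p^2*r - 30*p^2 - 2*p*r^2 - 4*p*r + r^3 + 2*r^2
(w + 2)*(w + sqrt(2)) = w^2 + sqrt(2)*w + 2*w + 2*sqrt(2)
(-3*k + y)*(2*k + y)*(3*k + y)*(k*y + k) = -18*k^4*y - 18*k^4 - 9*k^3*y^2 - 9*k^3*y + 2*k^2*y^3 + 2*k^2*y^2 + k*y^4 + k*y^3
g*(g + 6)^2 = g^3 + 12*g^2 + 36*g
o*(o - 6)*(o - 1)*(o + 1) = o^4 - 6*o^3 - o^2 + 6*o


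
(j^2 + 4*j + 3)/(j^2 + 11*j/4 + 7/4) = 4*(j + 3)/(4*j + 7)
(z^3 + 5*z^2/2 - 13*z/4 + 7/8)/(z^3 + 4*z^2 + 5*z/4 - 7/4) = (z - 1/2)/(z + 1)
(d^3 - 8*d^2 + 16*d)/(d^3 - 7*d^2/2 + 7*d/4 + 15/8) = 8*d*(d^2 - 8*d + 16)/(8*d^3 - 28*d^2 + 14*d + 15)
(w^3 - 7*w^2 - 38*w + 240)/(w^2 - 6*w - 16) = (w^2 + w - 30)/(w + 2)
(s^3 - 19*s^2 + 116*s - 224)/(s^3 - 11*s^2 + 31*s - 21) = (s^2 - 12*s + 32)/(s^2 - 4*s + 3)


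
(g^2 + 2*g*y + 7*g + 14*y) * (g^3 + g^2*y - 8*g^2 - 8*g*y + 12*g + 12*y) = g^5 + 3*g^4*y - g^4 + 2*g^3*y^2 - 3*g^3*y - 44*g^3 - 2*g^2*y^2 - 132*g^2*y + 84*g^2 - 88*g*y^2 + 252*g*y + 168*y^2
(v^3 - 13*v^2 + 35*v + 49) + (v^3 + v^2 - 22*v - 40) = 2*v^3 - 12*v^2 + 13*v + 9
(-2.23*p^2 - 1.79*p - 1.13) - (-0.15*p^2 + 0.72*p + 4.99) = -2.08*p^2 - 2.51*p - 6.12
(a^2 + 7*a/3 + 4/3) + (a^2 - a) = 2*a^2 + 4*a/3 + 4/3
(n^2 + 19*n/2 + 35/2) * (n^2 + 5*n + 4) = n^4 + 29*n^3/2 + 69*n^2 + 251*n/2 + 70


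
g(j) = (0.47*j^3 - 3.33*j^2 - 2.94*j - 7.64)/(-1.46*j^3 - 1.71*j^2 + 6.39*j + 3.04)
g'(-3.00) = -11.37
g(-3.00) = -5.25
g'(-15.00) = -0.01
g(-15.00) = -0.52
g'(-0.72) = 12.14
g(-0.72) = 3.90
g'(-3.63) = -1.88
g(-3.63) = -2.33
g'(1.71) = -94.71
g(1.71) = -12.03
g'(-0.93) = 3.19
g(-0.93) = 2.55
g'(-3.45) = -2.73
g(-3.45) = -2.74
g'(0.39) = 0.49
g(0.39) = -1.79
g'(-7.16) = -0.10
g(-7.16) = -0.81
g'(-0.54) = 105.46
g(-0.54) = 10.45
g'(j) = (1.41*j^2 - 6.66*j - 2.94)/(-1.46*j^3 - 1.71*j^2 + 6.39*j + 3.04) + (4.38*j^2 + 3.42*j - 6.39)*(0.47*j^3 - 3.33*j^2 - 2.94*j - 7.64)/(-1.46*j^3 - 1.71*j^2 + 6.39*j + 3.04)^2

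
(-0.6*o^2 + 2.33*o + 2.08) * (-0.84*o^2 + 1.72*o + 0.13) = 0.504*o^4 - 2.9892*o^3 + 2.1824*o^2 + 3.8805*o + 0.2704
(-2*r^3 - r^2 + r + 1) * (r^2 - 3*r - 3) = -2*r^5 + 5*r^4 + 10*r^3 + r^2 - 6*r - 3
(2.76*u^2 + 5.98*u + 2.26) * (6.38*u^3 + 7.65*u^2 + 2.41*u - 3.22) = 17.6088*u^5 + 59.2664*u^4 + 66.8174*u^3 + 22.8136*u^2 - 13.809*u - 7.2772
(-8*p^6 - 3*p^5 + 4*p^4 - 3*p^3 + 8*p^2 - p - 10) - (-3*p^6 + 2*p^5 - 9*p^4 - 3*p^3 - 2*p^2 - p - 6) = -5*p^6 - 5*p^5 + 13*p^4 + 10*p^2 - 4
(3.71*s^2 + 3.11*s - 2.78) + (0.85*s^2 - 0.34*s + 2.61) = 4.56*s^2 + 2.77*s - 0.17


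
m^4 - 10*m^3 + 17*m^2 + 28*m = m*(m - 7)*(m - 4)*(m + 1)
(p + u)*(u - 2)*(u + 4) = p*u^2 + 2*p*u - 8*p + u^3 + 2*u^2 - 8*u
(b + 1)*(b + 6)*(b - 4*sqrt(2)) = b^3 - 4*sqrt(2)*b^2 + 7*b^2 - 28*sqrt(2)*b + 6*b - 24*sqrt(2)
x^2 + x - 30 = (x - 5)*(x + 6)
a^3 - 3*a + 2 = (a - 1)^2*(a + 2)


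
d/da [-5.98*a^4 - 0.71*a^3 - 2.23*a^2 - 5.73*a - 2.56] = -23.92*a^3 - 2.13*a^2 - 4.46*a - 5.73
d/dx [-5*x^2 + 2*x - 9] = 2 - 10*x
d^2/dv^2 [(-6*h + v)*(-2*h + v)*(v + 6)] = -16*h + 6*v + 12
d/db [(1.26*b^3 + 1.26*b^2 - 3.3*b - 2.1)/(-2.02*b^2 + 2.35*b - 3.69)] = (-2.5452*b^4 + 5.922*b^3 - 17.6532*b^2 - 17.7828*b + 17.112)/(4.0804*b^4 - 9.494*b^3 + 20.4301*b^2 - 17.343*b + 13.6161)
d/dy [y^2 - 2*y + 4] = 2*y - 2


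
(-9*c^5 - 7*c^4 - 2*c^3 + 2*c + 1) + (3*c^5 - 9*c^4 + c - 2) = -6*c^5 - 16*c^4 - 2*c^3 + 3*c - 1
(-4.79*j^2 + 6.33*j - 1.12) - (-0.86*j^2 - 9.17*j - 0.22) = -3.93*j^2 + 15.5*j - 0.9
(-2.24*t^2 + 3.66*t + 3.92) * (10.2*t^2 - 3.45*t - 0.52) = -22.848*t^4 + 45.06*t^3 + 28.5218*t^2 - 15.4272*t - 2.0384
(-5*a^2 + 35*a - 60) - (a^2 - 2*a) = -6*a^2 + 37*a - 60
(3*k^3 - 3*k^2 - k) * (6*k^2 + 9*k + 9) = 18*k^5 + 9*k^4 - 6*k^3 - 36*k^2 - 9*k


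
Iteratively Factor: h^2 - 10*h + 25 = (h - 5)*(h - 5)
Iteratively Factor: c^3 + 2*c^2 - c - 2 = (c - 1)*(c^2 + 3*c + 2) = (c - 1)*(c + 2)*(c + 1)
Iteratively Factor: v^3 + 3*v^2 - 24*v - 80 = (v + 4)*(v^2 - v - 20) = (v + 4)^2*(v - 5)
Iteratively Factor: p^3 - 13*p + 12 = (p - 1)*(p^2 + p - 12) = (p - 3)*(p - 1)*(p + 4)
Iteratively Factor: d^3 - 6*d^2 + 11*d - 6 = (d - 2)*(d^2 - 4*d + 3) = (d - 3)*(d - 2)*(d - 1)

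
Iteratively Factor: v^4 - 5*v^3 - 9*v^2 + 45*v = (v + 3)*(v^3 - 8*v^2 + 15*v) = (v - 3)*(v + 3)*(v^2 - 5*v) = (v - 5)*(v - 3)*(v + 3)*(v)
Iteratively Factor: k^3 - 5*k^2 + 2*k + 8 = (k + 1)*(k^2 - 6*k + 8) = (k - 4)*(k + 1)*(k - 2)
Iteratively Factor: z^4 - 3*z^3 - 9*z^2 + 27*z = (z - 3)*(z^3 - 9*z) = z*(z - 3)*(z^2 - 9) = z*(z - 3)*(z + 3)*(z - 3)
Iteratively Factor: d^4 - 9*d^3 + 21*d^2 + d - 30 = (d + 1)*(d^3 - 10*d^2 + 31*d - 30) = (d - 2)*(d + 1)*(d^2 - 8*d + 15) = (d - 3)*(d - 2)*(d + 1)*(d - 5)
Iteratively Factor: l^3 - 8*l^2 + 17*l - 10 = (l - 5)*(l^2 - 3*l + 2) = (l - 5)*(l - 2)*(l - 1)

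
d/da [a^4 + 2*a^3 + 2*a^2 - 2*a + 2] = 4*a^3 + 6*a^2 + 4*a - 2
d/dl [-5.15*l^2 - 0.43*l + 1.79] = -10.3*l - 0.43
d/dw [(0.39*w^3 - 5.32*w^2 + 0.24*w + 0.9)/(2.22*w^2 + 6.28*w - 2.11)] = (0.8658*w^4 + 4.8984*w^3 - 36.4111*w^2 + 18.4544*w - 6.1584)/(4.9284*w^4 + 27.8832*w^3 + 30.07*w^2 - 26.5016*w + 4.4521)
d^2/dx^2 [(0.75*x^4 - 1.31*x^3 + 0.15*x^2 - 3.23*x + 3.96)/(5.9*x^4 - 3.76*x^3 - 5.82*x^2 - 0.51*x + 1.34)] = (-1.13686837721616e-13*x^10 - 57.9261999999999*x^9 + 185.85*x^8 - 1612.01688*x^7 + 3849.454924*x^6 - 1938.892572*x^5 - 2401.519962*x^4 + 1623.531646*x^3 + 307.93974*x^2 + 24.982656*x + 59.950404)/(205.379*x^12 - 392.6568*x^11 - 357.54708*x^10 + 668.248604*x^9 + 560.518224*x^8 - 476.99628*x^7 - 478.740558*x^6 + 96.989868*x^5 + 178.825326*x^4 + 3.477309*x^3 - 30.305574*x^2 - 2.747268*x + 2.406104)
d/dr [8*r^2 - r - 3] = 16*r - 1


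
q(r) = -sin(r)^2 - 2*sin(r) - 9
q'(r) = -2*sin(r)*cos(r) - 2*cos(r)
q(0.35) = -9.80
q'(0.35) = -2.52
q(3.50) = -8.42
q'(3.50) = 1.22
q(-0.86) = -8.06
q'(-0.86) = -0.32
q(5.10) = -8.01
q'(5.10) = -0.06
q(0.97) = -11.33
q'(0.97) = -2.06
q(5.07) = -8.00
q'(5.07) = -0.04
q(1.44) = -11.97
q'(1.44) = -0.52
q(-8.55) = -8.05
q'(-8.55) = 0.30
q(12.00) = -8.21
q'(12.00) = -0.78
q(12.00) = -8.21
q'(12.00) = -0.78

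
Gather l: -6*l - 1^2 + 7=6 - 6*l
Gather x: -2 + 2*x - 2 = 2*x - 4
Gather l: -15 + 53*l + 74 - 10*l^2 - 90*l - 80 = -10*l^2 - 37*l - 21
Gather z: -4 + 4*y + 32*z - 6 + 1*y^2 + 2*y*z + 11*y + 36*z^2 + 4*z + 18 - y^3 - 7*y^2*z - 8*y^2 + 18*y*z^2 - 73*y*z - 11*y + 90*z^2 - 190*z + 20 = -y^3 - 7*y^2 + 4*y + z^2*(18*y + 126) + z*(-7*y^2 - 71*y - 154) + 28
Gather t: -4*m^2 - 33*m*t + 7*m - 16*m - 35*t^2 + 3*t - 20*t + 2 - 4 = -4*m^2 - 9*m - 35*t^2 + t*(-33*m - 17) - 2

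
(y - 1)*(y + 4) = y^2 + 3*y - 4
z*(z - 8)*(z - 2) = z^3 - 10*z^2 + 16*z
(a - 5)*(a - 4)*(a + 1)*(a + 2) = a^4 - 6*a^3 - 5*a^2 + 42*a + 40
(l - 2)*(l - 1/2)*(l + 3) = l^3 + l^2/2 - 13*l/2 + 3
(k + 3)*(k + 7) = k^2 + 10*k + 21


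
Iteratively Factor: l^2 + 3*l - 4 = (l + 4)*(l - 1)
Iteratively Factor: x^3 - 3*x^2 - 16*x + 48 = (x - 4)*(x^2 + x - 12) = (x - 4)*(x + 4)*(x - 3)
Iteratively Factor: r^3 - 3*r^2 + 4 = (r + 1)*(r^2 - 4*r + 4) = (r - 2)*(r + 1)*(r - 2)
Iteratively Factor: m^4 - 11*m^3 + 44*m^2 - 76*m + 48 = (m - 3)*(m^3 - 8*m^2 + 20*m - 16) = (m - 4)*(m - 3)*(m^2 - 4*m + 4) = (m - 4)*(m - 3)*(m - 2)*(m - 2)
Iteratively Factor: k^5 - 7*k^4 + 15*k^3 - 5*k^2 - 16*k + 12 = (k + 1)*(k^4 - 8*k^3 + 23*k^2 - 28*k + 12) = (k - 2)*(k + 1)*(k^3 - 6*k^2 + 11*k - 6) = (k - 3)*(k - 2)*(k + 1)*(k^2 - 3*k + 2) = (k - 3)*(k - 2)^2*(k + 1)*(k - 1)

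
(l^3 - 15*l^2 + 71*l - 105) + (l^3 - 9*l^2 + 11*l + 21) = 2*l^3 - 24*l^2 + 82*l - 84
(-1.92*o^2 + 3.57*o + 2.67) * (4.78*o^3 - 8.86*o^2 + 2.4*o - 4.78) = -9.1776*o^5 + 34.0758*o^4 - 23.4756*o^3 - 5.9106*o^2 - 10.6566*o - 12.7626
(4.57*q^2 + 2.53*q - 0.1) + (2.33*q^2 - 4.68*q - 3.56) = 6.9*q^2 - 2.15*q - 3.66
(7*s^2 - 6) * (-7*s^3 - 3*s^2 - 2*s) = -49*s^5 - 21*s^4 + 28*s^3 + 18*s^2 + 12*s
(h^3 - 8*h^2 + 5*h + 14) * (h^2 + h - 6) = h^5 - 7*h^4 - 9*h^3 + 67*h^2 - 16*h - 84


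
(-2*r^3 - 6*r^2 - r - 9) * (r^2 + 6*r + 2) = -2*r^5 - 18*r^4 - 41*r^3 - 27*r^2 - 56*r - 18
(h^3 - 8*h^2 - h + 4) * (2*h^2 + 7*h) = 2*h^5 - 9*h^4 - 58*h^3 + h^2 + 28*h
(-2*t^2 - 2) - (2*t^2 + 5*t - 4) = -4*t^2 - 5*t + 2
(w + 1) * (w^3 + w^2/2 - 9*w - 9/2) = w^4 + 3*w^3/2 - 17*w^2/2 - 27*w/2 - 9/2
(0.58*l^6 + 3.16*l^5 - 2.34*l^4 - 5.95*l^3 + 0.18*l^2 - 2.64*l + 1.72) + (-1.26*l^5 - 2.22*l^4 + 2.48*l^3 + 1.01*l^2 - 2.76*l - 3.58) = 0.58*l^6 + 1.9*l^5 - 4.56*l^4 - 3.47*l^3 + 1.19*l^2 - 5.4*l - 1.86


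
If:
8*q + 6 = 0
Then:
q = -3/4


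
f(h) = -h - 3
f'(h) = -1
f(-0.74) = -2.26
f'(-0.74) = -1.00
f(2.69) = -5.69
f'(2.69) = -1.00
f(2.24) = -5.24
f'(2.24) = -1.00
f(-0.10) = -2.90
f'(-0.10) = -1.00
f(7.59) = -10.59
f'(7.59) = -1.00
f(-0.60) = -2.40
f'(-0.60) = -1.00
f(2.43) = -5.43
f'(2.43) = -1.00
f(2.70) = -5.70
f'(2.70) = -1.00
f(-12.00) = 9.00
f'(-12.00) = -1.00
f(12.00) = -15.00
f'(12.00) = -1.00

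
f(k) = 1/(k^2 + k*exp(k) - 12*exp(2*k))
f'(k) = (-k*exp(k) - 2*k + 24*exp(2*k) - exp(k))/(k^2 + k*exp(k) - 12*exp(2*k))^2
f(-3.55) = 0.08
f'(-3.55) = 0.05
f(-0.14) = -0.11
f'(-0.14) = 0.21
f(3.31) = -0.00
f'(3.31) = 0.00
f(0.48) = -0.03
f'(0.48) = 0.06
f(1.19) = -0.01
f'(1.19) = 0.02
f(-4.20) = 0.06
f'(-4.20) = 0.03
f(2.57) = -0.00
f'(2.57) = 0.00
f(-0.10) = -0.10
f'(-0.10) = 0.19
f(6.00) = 0.00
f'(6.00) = 0.00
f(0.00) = -0.08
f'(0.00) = 0.16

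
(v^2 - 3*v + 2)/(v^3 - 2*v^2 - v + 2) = 1/(v + 1)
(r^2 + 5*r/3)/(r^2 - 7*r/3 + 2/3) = r*(3*r + 5)/(3*r^2 - 7*r + 2)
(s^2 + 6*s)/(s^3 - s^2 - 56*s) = (s + 6)/(s^2 - s - 56)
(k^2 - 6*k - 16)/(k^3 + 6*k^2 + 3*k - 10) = (k - 8)/(k^2 + 4*k - 5)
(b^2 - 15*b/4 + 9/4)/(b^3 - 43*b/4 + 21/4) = (4*b - 3)/(4*b^2 + 12*b - 7)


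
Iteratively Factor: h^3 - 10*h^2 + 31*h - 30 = (h - 2)*(h^2 - 8*h + 15) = (h - 3)*(h - 2)*(h - 5)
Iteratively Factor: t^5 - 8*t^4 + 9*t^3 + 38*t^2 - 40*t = (t + 2)*(t^4 - 10*t^3 + 29*t^2 - 20*t) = t*(t + 2)*(t^3 - 10*t^2 + 29*t - 20) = t*(t - 4)*(t + 2)*(t^2 - 6*t + 5) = t*(t - 4)*(t - 1)*(t + 2)*(t - 5)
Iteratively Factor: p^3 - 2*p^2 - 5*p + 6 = (p - 3)*(p^2 + p - 2) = (p - 3)*(p + 2)*(p - 1)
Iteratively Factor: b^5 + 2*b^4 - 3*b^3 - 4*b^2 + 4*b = (b + 2)*(b^4 - 3*b^2 + 2*b) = b*(b + 2)*(b^3 - 3*b + 2) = b*(b + 2)^2*(b^2 - 2*b + 1) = b*(b - 1)*(b + 2)^2*(b - 1)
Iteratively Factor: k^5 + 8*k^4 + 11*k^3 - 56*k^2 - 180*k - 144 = (k + 4)*(k^4 + 4*k^3 - 5*k^2 - 36*k - 36) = (k + 2)*(k + 4)*(k^3 + 2*k^2 - 9*k - 18) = (k + 2)*(k + 3)*(k + 4)*(k^2 - k - 6) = (k - 3)*(k + 2)*(k + 3)*(k + 4)*(k + 2)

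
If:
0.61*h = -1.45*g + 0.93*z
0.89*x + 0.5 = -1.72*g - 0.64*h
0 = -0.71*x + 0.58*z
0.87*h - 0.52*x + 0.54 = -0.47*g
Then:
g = 0.16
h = -0.86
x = -0.26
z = -0.31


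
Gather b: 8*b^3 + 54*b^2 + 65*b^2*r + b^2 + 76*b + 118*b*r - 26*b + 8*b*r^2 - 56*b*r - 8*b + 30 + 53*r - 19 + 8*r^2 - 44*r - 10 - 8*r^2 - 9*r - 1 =8*b^3 + b^2*(65*r + 55) + b*(8*r^2 + 62*r + 42)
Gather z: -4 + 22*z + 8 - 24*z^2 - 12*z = -24*z^2 + 10*z + 4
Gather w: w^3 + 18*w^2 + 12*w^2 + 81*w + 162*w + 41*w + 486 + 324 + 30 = w^3 + 30*w^2 + 284*w + 840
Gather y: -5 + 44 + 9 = 48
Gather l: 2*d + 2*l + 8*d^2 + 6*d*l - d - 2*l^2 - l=8*d^2 + d - 2*l^2 + l*(6*d + 1)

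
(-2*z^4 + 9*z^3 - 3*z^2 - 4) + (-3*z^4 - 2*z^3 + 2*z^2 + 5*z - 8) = -5*z^4 + 7*z^3 - z^2 + 5*z - 12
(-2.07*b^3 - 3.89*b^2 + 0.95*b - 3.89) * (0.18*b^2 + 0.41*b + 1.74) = -0.3726*b^5 - 1.5489*b^4 - 5.0257*b^3 - 7.0793*b^2 + 0.0581*b - 6.7686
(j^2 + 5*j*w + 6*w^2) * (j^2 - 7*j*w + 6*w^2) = j^4 - 2*j^3*w - 23*j^2*w^2 - 12*j*w^3 + 36*w^4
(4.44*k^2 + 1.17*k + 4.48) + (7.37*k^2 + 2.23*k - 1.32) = 11.81*k^2 + 3.4*k + 3.16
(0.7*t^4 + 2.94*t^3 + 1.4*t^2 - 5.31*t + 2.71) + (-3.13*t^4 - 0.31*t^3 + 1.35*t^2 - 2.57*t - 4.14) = -2.43*t^4 + 2.63*t^3 + 2.75*t^2 - 7.88*t - 1.43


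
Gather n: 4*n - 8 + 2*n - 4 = 6*n - 12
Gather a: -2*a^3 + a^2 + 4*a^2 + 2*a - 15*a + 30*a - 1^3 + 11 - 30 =-2*a^3 + 5*a^2 + 17*a - 20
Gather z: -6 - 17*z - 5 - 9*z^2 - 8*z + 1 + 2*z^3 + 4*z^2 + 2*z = 2*z^3 - 5*z^2 - 23*z - 10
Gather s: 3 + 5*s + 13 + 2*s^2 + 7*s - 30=2*s^2 + 12*s - 14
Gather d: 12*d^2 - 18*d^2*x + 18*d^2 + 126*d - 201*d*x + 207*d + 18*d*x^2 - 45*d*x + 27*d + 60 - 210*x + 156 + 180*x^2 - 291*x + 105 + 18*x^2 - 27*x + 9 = d^2*(30 - 18*x) + d*(18*x^2 - 246*x + 360) + 198*x^2 - 528*x + 330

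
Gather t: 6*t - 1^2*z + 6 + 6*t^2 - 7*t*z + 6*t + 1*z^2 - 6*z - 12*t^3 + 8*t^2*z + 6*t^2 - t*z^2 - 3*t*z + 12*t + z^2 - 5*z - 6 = -12*t^3 + t^2*(8*z + 12) + t*(-z^2 - 10*z + 24) + 2*z^2 - 12*z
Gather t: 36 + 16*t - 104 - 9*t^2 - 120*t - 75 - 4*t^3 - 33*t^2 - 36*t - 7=-4*t^3 - 42*t^2 - 140*t - 150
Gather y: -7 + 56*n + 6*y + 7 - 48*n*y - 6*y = -48*n*y + 56*n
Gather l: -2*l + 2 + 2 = 4 - 2*l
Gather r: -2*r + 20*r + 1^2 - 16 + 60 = 18*r + 45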